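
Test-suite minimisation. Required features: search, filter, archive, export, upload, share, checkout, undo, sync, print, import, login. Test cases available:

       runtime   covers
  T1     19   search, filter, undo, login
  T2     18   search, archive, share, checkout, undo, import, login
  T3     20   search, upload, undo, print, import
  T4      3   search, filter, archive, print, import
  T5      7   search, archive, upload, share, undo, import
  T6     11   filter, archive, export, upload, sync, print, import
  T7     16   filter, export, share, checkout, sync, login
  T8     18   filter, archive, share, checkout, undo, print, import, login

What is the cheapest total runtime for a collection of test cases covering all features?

T4, T5, T7 cover every feature at runtime 3 + 7 + 16 = 26.
Any cover uses at least 2 test cases; among all covering selections none totals below 26.

26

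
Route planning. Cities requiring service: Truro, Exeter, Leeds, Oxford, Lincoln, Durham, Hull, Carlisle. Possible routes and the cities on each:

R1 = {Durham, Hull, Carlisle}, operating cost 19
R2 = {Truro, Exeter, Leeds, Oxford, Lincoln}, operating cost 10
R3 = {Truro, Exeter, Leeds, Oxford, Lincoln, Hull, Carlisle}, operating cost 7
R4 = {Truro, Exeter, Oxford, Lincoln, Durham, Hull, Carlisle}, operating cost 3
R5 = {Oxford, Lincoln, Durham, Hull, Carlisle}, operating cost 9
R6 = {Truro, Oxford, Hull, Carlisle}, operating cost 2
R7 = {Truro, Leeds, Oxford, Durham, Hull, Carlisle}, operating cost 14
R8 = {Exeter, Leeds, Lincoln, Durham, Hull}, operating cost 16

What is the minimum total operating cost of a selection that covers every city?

10

R3, R4 cover every city at operating cost 7 + 3 = 10.
Any cover uses at least 2 routes; among all covering selections none totals below 10.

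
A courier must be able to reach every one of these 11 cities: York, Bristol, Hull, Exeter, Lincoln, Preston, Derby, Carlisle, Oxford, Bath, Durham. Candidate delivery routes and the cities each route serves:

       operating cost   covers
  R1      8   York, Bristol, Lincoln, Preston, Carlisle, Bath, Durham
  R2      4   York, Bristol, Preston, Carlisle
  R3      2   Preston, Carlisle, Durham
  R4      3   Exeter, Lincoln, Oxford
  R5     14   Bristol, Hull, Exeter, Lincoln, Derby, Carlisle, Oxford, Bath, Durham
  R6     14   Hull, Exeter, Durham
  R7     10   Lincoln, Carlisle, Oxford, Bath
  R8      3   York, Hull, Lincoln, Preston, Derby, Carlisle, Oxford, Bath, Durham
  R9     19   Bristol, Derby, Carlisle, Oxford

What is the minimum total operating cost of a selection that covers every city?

10

R2, R4, R8 cover every city at operating cost 4 + 3 + 3 = 10.
Any cover uses at least 2 routes; among all covering selections none totals below 10.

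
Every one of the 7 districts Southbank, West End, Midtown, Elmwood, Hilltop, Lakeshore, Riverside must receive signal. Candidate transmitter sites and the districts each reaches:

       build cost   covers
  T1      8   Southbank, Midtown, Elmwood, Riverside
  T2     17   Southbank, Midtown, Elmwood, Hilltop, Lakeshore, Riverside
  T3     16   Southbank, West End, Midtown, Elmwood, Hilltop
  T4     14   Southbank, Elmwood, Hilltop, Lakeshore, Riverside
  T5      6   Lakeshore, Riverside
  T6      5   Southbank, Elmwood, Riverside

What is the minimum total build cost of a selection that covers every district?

T3, T5 cover every district at build cost 16 + 6 = 22.
Any cover uses at least 2 transmitter sites; among all covering selections none totals below 22.
Greedy by coverage-per-build cost would pick T6, T3, T5 for 27 — worse than the optimum 22.

22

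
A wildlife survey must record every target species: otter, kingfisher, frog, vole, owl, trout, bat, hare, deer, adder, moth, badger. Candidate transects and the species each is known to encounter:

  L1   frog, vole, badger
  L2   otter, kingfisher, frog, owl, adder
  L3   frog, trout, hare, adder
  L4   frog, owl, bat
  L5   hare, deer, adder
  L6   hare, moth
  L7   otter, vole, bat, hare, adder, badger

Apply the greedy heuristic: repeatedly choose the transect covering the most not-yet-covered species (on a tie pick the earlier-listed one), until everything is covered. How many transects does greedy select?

Pick 1: L7 covers 6 new species (otter, vole, bat, hare, adder, badger).
Pick 2: L2 covers 3 new species (kingfisher, frog, owl).
Pick 3: L3 covers 1 new species (trout).
Pick 4: L5 covers 1 new species (deer).
Pick 5: L6 covers 1 new species (moth).
Greedy uses 5 transects.

5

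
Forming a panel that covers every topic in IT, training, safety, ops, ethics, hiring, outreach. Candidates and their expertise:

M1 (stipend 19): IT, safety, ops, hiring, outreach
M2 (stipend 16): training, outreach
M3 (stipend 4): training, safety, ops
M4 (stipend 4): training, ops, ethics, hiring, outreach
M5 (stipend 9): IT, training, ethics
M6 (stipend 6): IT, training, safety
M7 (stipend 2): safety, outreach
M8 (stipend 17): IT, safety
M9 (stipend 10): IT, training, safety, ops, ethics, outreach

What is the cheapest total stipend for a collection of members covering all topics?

10

M4, M6 cover every topic at stipend 4 + 6 = 10.
Any cover uses at least 2 members; among all covering selections none totals below 10.
Greedy by coverage-per-stipend would pick M4, M7, M6 for 12 — worse than the optimum 10.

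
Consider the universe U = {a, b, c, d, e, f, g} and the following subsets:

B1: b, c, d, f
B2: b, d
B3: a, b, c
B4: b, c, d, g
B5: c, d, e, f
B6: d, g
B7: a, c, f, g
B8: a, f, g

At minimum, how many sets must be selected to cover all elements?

3

B1, B5, B7 together cover {a, b, c, d, e, f, g} — every element.
No 2 of the 8 sets cover everything (all 28 pairs fall short), so 3 is minimum.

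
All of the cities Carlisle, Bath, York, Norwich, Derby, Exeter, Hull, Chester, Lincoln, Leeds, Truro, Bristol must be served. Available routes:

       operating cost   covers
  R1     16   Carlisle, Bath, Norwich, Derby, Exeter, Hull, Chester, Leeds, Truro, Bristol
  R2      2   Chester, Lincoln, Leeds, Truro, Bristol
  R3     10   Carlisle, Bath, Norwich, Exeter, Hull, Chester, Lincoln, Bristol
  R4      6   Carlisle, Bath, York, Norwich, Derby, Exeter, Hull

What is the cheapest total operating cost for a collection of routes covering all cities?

8

R2, R4 cover every city at operating cost 2 + 6 = 8.
Any cover uses at least 2 routes; among all covering selections none totals below 8.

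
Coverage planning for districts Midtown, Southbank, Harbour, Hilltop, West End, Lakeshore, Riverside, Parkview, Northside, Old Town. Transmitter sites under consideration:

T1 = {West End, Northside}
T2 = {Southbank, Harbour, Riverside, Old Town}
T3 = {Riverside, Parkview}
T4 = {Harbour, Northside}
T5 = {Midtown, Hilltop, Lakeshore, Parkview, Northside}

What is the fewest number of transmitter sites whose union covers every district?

T1, T2, T5 together cover {Midtown, Southbank, Harbour, Hilltop, West End, Lakeshore, Riverside, Parkview, Northside, Old Town} — every district.
No 2 of the 5 transmitter sites cover everything (all 10 pairs fall short), so 3 is minimum.

3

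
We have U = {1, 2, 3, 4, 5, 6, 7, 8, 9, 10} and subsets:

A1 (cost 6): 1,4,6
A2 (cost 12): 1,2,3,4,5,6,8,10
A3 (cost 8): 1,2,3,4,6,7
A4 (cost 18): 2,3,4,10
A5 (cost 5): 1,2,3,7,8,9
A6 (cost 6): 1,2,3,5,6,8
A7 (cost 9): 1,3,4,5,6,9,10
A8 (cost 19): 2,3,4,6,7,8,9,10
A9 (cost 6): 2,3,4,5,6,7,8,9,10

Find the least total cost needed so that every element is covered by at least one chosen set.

11

A5, A9 cover every element at cost 5 + 6 = 11.
Any cover uses at least 2 sets; among all covering selections none totals below 11.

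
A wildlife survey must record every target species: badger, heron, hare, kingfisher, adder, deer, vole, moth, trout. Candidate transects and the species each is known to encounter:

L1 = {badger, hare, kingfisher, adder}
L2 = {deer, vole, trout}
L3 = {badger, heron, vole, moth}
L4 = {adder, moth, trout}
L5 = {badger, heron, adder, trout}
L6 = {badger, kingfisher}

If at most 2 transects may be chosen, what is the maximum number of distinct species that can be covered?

Choosing L1, L2 covers {badger, hare, kingfisher, adder, deer, vole, trout} — 7 species.
No choice of 2 transects does better; here heron, moth are left uncovered.

7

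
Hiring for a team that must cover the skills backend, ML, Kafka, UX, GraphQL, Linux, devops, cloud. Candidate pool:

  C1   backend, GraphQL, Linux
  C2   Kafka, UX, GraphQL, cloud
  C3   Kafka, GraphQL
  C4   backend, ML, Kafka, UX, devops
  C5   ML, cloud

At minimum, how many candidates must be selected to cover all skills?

C1, C2, C4 together cover {backend, ML, Kafka, UX, GraphQL, Linux, devops, cloud} — every skill.
No 2 of the 5 candidates cover everything (all 10 pairs fall short), so 3 is minimum.

3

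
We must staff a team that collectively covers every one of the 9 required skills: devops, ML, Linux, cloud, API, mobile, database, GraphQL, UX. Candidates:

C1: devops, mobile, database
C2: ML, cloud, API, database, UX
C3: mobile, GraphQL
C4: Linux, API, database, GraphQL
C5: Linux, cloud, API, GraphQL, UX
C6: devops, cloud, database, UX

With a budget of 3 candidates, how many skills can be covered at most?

Choosing C1, C2, C4 covers {devops, ML, Linux, cloud, API, mobile, database, GraphQL, UX} — 9 skills.
That is all 9 skills.

9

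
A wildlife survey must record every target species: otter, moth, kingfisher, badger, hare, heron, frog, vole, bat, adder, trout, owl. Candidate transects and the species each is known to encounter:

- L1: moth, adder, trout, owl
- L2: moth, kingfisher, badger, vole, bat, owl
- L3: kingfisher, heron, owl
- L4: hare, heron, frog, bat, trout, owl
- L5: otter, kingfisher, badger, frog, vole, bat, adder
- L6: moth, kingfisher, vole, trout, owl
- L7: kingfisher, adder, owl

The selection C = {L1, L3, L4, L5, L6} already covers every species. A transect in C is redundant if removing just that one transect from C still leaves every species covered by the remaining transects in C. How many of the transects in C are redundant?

Drop L1: the rest still cover every species — redundant.
Drop L3: the rest still cover every species — redundant.
Drop L4: hare uncovered — not redundant.
Drop L5: otter, badger uncovered — not redundant.
Drop L6: the rest still cover every species — redundant.
3 redundant: L1, L3, L6.

3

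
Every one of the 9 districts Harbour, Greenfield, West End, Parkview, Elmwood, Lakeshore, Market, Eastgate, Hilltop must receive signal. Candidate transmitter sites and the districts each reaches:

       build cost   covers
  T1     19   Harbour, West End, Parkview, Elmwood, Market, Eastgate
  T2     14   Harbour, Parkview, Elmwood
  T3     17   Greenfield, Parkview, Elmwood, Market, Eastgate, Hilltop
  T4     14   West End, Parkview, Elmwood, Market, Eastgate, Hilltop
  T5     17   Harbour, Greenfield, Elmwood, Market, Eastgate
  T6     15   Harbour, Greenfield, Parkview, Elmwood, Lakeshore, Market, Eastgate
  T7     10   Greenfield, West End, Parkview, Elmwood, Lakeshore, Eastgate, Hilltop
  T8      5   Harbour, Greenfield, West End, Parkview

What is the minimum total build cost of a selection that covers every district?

T6, T7 cover every district at build cost 15 + 10 = 25.
Any cover uses at least 2 transmitter sites; among all covering selections none totals below 25.
Greedy by coverage-per-build cost would pick T8, T7, T4 for 29 — worse than the optimum 25.

25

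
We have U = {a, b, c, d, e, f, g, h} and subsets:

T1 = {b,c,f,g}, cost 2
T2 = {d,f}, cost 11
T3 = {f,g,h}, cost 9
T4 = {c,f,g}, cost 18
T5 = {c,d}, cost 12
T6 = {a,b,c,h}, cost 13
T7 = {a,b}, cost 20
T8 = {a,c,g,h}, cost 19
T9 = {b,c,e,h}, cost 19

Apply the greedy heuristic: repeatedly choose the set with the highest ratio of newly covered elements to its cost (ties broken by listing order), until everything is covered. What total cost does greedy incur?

Pick 1: T1 adds 4 new (b, c, f, g) at cost 2 (ratio 4/2).
Pick 2: T6 adds 2 new (a, h) at cost 13 (ratio 2/13).
Pick 3: T2 adds 1 new (d) at cost 11 (ratio 1/11).
Pick 4: T9 adds 1 new (e) at cost 19 (ratio 1/19).
Greedy total cost: 2 + 13 + 11 + 19 = 45.

45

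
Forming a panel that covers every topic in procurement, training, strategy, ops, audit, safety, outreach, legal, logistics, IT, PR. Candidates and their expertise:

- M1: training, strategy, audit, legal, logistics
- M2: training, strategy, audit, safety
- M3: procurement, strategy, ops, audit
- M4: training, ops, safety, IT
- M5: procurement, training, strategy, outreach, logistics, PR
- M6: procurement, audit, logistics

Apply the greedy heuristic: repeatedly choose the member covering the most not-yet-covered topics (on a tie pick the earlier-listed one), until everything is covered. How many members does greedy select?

3

Pick 1: M5 covers 6 new topics (procurement, training, strategy, outreach, logistics, PR).
Pick 2: M4 covers 3 new topics (ops, safety, IT).
Pick 3: M1 covers 2 new topics (audit, legal).
Greedy uses 3 members.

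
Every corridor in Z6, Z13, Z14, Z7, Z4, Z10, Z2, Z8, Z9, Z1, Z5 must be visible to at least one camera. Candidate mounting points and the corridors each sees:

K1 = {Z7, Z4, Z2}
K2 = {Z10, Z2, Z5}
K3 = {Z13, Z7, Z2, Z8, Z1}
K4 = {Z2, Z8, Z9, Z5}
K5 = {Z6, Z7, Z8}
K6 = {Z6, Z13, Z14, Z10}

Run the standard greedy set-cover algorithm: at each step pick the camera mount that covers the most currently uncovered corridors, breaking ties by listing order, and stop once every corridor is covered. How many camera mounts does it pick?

4

Pick 1: K3 covers 5 new corridors (Z13, Z7, Z2, Z8, Z1).
Pick 2: K6 covers 3 new corridors (Z6, Z14, Z10).
Pick 3: K4 covers 2 new corridors (Z9, Z5).
Pick 4: K1 covers 1 new corridors (Z4).
Greedy uses 4 camera mounts.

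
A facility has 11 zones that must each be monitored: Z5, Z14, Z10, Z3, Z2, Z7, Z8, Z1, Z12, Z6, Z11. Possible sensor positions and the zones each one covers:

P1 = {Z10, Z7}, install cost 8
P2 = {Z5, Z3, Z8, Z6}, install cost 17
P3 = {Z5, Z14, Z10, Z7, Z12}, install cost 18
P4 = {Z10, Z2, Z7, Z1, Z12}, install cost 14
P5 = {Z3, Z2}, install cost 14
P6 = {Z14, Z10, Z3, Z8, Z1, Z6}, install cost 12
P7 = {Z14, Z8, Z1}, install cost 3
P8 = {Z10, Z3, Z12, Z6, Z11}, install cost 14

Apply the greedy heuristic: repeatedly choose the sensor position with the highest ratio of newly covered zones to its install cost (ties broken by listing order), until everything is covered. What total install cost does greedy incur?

48

Pick 1: P7 adds 3 new (Z14, Z8, Z1) at install cost 3 (ratio 3/3).
Pick 2: P8 adds 5 new (Z10, Z3, Z12, Z6, Z11) at install cost 14 (ratio 5/14).
Pick 3: P4 adds 2 new (Z2, Z7) at install cost 14 (ratio 2/14).
Pick 4: P2 adds 1 new (Z5) at install cost 17 (ratio 1/17).
Greedy total install cost: 3 + 14 + 14 + 17 = 48.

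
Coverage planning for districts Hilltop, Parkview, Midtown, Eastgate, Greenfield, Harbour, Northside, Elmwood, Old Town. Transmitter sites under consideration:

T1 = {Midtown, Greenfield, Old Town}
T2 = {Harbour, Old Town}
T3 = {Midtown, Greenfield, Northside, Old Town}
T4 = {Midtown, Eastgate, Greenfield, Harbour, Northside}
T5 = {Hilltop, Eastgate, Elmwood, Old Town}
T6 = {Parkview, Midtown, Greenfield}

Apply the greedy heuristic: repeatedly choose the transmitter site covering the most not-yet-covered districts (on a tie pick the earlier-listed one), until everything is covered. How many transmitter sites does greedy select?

Pick 1: T4 covers 5 new districts (Midtown, Eastgate, Greenfield, Harbour, Northside).
Pick 2: T5 covers 3 new districts (Hilltop, Elmwood, Old Town).
Pick 3: T6 covers 1 new districts (Parkview).
Greedy uses 3 transmitter sites.

3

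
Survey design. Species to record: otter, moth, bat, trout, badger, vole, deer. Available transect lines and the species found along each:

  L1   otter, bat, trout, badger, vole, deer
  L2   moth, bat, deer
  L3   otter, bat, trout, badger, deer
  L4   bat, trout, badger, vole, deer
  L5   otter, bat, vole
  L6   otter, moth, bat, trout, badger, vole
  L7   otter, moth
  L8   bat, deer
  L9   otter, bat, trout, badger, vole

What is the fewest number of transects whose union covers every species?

2

L1, L2 together cover {otter, moth, bat, trout, badger, vole, deer} — every species.
No single transect contains all 7 species, so 2 is optimal.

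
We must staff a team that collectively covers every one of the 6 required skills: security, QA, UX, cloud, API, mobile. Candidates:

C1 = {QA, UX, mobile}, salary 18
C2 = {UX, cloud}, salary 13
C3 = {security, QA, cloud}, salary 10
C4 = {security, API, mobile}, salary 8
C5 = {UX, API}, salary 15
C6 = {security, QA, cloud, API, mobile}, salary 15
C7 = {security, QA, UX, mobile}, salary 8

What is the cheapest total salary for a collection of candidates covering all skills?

C6, C7 cover every skill at salary 15 + 8 = 23.
Any cover uses at least 2 candidates; among all covering selections none totals below 23.

23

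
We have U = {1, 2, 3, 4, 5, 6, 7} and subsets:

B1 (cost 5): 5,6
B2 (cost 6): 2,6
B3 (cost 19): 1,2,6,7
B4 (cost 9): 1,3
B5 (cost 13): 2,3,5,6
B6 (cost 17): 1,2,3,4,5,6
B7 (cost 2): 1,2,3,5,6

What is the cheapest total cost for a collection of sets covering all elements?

B3, B6 cover every element at cost 19 + 17 = 36.
Any cover uses at least 2 sets; among all covering selections none totals below 36.

36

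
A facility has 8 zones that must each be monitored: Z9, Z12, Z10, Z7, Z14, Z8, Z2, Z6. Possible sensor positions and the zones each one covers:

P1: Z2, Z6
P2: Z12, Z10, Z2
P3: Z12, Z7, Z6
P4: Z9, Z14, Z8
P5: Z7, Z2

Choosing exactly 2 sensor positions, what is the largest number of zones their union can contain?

Choosing P2, P4 covers {Z9, Z12, Z10, Z14, Z8, Z2} — 6 zones.
No choice of 2 sensor positions does better; here Z7, Z6 are left uncovered.

6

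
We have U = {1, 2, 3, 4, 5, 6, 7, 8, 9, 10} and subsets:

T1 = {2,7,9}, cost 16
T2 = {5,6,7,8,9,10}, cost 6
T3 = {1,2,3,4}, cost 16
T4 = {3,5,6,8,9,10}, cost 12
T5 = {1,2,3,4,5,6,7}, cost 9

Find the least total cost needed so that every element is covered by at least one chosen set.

T2, T5 cover every element at cost 6 + 9 = 15.
Any cover uses at least 2 sets; among all covering selections none totals below 15.

15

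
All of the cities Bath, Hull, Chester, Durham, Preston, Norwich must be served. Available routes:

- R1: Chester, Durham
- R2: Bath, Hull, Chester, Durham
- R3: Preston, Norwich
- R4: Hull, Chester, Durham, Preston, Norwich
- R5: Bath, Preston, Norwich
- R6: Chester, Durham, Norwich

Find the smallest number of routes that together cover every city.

2

R2, R3 together cover {Bath, Hull, Chester, Durham, Preston, Norwich} — every city.
No single route contains all 6 cities, so 2 is optimal.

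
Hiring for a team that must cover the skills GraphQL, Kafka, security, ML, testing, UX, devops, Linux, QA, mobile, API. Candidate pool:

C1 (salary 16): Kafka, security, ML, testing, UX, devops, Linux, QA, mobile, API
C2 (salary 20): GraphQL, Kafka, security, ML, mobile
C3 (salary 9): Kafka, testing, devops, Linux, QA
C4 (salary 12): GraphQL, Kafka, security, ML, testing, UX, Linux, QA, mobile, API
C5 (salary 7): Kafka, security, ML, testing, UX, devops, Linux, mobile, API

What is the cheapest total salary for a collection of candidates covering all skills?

19

C4, C5 cover every skill at salary 12 + 7 = 19.
Any cover uses at least 2 candidates; among all covering selections none totals below 19.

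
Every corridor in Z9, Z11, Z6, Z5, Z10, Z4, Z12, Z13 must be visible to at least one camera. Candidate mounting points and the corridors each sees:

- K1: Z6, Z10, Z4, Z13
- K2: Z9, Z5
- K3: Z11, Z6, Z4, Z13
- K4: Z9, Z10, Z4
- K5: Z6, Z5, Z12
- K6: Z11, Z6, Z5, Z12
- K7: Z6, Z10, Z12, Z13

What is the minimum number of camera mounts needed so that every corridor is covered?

K1, K2, K6 together cover {Z9, Z11, Z6, Z5, Z10, Z4, Z12, Z13} — every corridor.
No 2 of the 7 camera mounts cover everything (all 21 pairs fall short), so 3 is minimum.

3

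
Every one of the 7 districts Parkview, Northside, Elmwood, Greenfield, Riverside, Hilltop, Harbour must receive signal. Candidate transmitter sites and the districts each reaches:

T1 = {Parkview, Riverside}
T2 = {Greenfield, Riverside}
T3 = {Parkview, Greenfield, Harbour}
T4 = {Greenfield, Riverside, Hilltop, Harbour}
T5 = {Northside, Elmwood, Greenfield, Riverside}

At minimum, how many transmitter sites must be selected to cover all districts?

T1, T4, T5 together cover {Parkview, Northside, Elmwood, Greenfield, Riverside, Hilltop, Harbour} — every district.
No 2 of the 5 transmitter sites cover everything (all 10 pairs fall short), so 3 is minimum.

3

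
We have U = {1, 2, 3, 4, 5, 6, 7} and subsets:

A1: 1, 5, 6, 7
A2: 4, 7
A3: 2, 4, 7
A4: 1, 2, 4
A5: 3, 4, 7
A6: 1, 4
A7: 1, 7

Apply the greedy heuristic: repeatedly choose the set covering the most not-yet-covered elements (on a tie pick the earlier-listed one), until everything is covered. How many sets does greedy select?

Pick 1: A1 covers 4 new elements (1, 5, 6, 7).
Pick 2: A3 covers 2 new elements (2, 4).
Pick 3: A5 covers 1 new elements (3).
Greedy uses 3 sets.

3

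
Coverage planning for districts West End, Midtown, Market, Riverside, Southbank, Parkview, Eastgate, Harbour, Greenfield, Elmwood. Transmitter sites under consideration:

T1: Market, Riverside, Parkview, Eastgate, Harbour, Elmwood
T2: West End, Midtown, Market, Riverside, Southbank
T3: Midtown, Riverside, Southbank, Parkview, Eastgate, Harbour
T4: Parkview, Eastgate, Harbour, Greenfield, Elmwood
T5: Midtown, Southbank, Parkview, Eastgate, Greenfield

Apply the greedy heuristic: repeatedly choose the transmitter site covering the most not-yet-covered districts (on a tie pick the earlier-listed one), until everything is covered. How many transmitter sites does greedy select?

3

Pick 1: T1 covers 6 new districts (Market, Riverside, Parkview, Eastgate, Harbour, Elmwood).
Pick 2: T2 covers 3 new districts (West End, Midtown, Southbank).
Pick 3: T4 covers 1 new districts (Greenfield).
Greedy uses 3 transmitter sites. (The true minimum is 2.)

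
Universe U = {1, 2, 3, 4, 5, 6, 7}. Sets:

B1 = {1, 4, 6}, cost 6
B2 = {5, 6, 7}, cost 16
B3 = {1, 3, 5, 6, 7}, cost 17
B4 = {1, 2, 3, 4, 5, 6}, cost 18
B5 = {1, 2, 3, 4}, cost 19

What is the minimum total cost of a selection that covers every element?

34

B2, B4 cover every element at cost 16 + 18 = 34.
Any cover uses at least 2 sets; among all covering selections none totals below 34.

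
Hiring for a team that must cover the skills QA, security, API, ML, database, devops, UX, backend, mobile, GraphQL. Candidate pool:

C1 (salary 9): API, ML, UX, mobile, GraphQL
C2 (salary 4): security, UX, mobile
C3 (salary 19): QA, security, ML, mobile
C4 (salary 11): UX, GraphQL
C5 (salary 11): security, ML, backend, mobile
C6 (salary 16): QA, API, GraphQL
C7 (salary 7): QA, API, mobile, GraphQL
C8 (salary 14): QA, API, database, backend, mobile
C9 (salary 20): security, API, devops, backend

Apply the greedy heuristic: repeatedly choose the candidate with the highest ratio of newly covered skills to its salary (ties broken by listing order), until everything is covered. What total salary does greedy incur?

56

Pick 1: C2 adds 3 new (security, UX, mobile) at salary 4 (ratio 3/4).
Pick 2: C7 adds 3 new (QA, API, GraphQL) at salary 7 (ratio 3/7).
Pick 3: C5 adds 2 new (ML, backend) at salary 11 (ratio 2/11).
Pick 4: C8 adds 1 new (database) at salary 14 (ratio 1/14).
Pick 5: C9 adds 1 new (devops) at salary 20 (ratio 1/20).
Greedy total salary: 4 + 7 + 11 + 14 + 20 = 56. (The true optimum is 43, so greedy overshoots here.)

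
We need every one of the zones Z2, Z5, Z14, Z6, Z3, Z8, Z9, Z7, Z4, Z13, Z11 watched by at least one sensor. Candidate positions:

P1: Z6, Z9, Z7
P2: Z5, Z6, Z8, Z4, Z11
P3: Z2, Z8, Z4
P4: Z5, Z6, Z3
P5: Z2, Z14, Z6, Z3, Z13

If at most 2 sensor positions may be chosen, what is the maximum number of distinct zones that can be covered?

9

Choosing P2, P5 covers {Z2, Z5, Z14, Z6, Z3, Z8, Z4, Z13, Z11} — 9 zones.
No choice of 2 sensor positions does better; here Z9, Z7 are left uncovered.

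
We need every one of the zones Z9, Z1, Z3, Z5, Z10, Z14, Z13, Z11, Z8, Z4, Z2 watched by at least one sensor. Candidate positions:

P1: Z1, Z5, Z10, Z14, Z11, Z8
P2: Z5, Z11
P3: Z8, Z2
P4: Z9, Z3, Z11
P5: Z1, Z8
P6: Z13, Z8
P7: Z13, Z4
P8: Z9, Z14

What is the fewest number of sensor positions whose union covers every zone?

4

P1, P3, P4, P7 together cover {Z9, Z1, Z3, Z5, Z10, Z14, Z13, Z11, Z8, Z4, Z2} — every zone.
No 3 of the 8 sensor positions cover everything (all 56 triples fall short), so 4 is minimum.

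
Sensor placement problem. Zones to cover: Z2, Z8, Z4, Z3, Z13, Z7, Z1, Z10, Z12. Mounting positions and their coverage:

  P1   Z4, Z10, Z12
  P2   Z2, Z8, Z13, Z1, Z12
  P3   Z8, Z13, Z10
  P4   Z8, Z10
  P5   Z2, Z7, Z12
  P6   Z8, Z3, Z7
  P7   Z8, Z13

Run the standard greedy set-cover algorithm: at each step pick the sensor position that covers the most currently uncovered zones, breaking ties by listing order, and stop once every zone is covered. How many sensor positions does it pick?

Pick 1: P2 covers 5 new zones (Z2, Z8, Z13, Z1, Z12).
Pick 2: P1 covers 2 new zones (Z4, Z10).
Pick 3: P6 covers 2 new zones (Z3, Z7).
Greedy uses 3 sensor positions.

3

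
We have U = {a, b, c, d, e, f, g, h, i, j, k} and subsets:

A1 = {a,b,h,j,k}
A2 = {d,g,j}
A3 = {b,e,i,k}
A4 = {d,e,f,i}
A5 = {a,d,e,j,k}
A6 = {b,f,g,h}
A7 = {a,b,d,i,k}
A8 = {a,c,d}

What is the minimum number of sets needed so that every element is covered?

4

A1, A2, A4, A8 together cover {a, b, c, d, e, f, g, h, i, j, k} — every element.
No 3 of the 8 sets cover everything (all 56 triples fall short), so 4 is minimum.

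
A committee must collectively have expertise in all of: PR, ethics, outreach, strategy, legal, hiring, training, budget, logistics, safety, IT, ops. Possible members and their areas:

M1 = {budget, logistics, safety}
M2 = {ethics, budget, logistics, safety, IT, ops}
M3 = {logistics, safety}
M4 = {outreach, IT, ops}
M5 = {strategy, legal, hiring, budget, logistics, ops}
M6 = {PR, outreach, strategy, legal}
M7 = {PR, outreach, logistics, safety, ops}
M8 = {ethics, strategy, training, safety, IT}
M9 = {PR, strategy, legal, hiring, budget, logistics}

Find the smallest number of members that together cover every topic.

3

M4, M8, M9 together cover {PR, ethics, outreach, strategy, legal, hiring, training, budget, logistics, safety, IT, ops} — every topic.
No 2 of the 9 members cover everything (all 36 pairs fall short), so 3 is minimum.
Greedy (largest uncovered first) would take M2, M6, M5, M8 — 4 members — but 3 suffice.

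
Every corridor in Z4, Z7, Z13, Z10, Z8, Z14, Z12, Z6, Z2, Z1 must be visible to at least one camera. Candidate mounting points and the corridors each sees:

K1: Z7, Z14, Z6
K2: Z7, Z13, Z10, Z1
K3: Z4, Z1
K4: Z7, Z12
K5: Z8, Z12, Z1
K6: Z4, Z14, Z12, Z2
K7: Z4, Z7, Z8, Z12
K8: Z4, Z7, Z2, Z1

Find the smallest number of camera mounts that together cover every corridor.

K1, K2, K5, K6 together cover {Z4, Z7, Z13, Z10, Z8, Z14, Z12, Z6, Z2, Z1} — every corridor.
No 3 of the 8 camera mounts cover everything (all 56 triples fall short), so 4 is minimum.

4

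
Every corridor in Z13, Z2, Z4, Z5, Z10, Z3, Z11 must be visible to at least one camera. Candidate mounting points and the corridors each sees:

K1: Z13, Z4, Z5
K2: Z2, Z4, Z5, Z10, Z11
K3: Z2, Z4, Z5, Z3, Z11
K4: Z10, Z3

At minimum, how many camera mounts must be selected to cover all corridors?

3

K1, K2, K3 together cover {Z13, Z2, Z4, Z5, Z10, Z3, Z11} — every corridor.
No 2 of the 4 camera mounts cover everything (all 6 pairs fall short), so 3 is minimum.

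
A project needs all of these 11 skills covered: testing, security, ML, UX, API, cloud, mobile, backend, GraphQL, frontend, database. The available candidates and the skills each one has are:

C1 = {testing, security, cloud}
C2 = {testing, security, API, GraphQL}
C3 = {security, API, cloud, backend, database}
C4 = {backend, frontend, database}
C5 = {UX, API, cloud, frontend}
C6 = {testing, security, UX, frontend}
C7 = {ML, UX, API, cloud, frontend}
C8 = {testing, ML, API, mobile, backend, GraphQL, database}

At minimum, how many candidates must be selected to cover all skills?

3

C1, C5, C8 together cover {testing, security, ML, UX, API, cloud, mobile, backend, GraphQL, frontend, database} — every skill.
No 2 of the 8 candidates cover everything (all 28 pairs fall short), so 3 is minimum.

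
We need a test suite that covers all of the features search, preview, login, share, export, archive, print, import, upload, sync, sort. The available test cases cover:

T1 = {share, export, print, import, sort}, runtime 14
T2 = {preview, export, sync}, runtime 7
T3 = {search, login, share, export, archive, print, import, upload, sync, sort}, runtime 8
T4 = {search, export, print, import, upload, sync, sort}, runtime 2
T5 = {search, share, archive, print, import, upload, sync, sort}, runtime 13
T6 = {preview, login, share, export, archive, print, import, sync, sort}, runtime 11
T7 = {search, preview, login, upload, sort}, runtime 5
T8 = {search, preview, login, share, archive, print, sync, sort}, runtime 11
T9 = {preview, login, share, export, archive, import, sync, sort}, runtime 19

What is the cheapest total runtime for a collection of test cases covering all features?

13

T3, T7 cover every feature at runtime 8 + 5 = 13.
Any cover uses at least 2 test cases; among all covering selections none totals below 13.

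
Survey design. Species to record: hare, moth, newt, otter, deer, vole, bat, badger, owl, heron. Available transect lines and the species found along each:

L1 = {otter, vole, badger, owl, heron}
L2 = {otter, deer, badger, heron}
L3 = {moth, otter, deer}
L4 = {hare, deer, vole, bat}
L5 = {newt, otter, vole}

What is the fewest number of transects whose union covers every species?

L1, L3, L4, L5 together cover {hare, moth, newt, otter, deer, vole, bat, badger, owl, heron} — every species.
No 3 of the 5 transects cover everything (all 10 triples fall short), so 4 is minimum.

4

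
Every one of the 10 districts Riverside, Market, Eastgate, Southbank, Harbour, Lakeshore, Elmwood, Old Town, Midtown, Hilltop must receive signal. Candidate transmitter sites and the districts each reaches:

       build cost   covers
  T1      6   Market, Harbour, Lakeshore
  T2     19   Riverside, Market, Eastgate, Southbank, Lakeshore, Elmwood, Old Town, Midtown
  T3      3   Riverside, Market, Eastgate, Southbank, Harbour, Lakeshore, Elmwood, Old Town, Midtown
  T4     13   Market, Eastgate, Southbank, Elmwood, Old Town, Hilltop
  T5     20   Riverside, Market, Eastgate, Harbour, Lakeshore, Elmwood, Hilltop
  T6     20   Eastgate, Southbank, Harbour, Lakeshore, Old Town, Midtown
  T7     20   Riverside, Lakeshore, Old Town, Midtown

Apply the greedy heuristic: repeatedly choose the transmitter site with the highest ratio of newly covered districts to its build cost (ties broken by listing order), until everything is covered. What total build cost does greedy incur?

16

Pick 1: T3 adds 9 new (Riverside, Market, Eastgate, Southbank, Harbour, Lakeshore, Elmwood, Old Town, Midtown) at build cost 3 (ratio 9/3).
Pick 2: T4 adds 1 new (Hilltop) at build cost 13 (ratio 1/13).
Greedy total build cost: 3 + 13 = 16.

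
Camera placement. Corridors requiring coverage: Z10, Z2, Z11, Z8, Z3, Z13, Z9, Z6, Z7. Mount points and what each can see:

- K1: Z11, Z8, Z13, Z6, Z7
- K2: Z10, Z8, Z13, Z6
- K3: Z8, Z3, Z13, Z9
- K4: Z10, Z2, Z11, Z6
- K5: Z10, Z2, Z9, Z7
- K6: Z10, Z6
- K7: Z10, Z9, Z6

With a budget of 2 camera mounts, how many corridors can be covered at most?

8

Choosing K1, K5 covers {Z10, Z2, Z11, Z8, Z13, Z9, Z6, Z7} — 8 corridors.
No choice of 2 camera mounts does better; here Z3 is left uncovered.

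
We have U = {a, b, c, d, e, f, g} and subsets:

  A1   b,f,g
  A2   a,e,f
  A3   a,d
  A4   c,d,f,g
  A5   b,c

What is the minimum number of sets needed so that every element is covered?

A1, A2, A4 together cover {a, b, c, d, e, f, g} — every element.
No 2 of the 5 sets cover everything (all 10 pairs fall short), so 3 is minimum.

3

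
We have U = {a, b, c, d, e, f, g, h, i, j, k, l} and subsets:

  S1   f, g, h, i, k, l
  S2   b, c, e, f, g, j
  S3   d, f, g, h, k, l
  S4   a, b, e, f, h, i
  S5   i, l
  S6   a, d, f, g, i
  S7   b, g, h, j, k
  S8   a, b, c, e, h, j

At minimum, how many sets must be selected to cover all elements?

3

S1, S2, S6 together cover {a, b, c, d, e, f, g, h, i, j, k, l} — every element.
No 2 of the 8 sets cover everything (all 28 pairs fall short), so 3 is minimum.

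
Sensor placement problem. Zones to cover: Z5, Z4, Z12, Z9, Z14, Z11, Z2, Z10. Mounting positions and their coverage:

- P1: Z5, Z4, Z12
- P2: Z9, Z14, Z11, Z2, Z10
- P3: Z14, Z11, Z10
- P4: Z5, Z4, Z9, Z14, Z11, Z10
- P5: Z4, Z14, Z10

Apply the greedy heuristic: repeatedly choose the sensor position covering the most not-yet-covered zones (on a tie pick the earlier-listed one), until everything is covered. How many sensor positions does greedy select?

3

Pick 1: P4 covers 6 new zones (Z5, Z4, Z9, Z14, Z11, Z10).
Pick 2: P1 covers 1 new zones (Z12).
Pick 3: P2 covers 1 new zones (Z2).
Greedy uses 3 sensor positions. (The true minimum is 2.)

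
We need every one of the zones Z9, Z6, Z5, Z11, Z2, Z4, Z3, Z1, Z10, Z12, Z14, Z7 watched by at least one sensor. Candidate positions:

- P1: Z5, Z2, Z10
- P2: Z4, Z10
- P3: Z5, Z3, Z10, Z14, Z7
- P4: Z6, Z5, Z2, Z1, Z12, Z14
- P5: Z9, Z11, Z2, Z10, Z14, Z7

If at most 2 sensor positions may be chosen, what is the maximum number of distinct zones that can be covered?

10

Choosing P4, P5 covers {Z9, Z6, Z5, Z11, Z2, Z1, Z10, Z12, Z14, Z7} — 10 zones.
No choice of 2 sensor positions does better; here Z4, Z3 are left uncovered.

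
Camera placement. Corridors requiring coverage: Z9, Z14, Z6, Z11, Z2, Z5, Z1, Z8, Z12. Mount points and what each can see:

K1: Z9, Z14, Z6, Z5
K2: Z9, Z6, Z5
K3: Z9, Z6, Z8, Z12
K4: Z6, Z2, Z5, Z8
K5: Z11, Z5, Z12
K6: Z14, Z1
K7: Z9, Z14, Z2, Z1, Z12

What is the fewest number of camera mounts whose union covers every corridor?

3

K3, K5, K7 together cover {Z9, Z14, Z6, Z11, Z2, Z5, Z1, Z8, Z12} — every corridor.
No 2 of the 7 camera mounts cover everything (all 21 pairs fall short), so 3 is minimum.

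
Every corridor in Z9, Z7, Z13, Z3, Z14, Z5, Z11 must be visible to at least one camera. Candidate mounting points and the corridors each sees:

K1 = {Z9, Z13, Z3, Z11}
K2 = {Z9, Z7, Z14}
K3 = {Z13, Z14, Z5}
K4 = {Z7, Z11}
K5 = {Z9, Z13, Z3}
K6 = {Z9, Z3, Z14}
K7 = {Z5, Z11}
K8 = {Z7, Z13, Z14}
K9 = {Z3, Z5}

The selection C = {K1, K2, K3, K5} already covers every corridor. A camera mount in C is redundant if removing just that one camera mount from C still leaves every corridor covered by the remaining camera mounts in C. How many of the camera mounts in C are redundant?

Drop K1: Z11 uncovered — not redundant.
Drop K2: Z7 uncovered — not redundant.
Drop K3: Z5 uncovered — not redundant.
Drop K5: the rest still cover every corridor — redundant.
1 redundant: K5.

1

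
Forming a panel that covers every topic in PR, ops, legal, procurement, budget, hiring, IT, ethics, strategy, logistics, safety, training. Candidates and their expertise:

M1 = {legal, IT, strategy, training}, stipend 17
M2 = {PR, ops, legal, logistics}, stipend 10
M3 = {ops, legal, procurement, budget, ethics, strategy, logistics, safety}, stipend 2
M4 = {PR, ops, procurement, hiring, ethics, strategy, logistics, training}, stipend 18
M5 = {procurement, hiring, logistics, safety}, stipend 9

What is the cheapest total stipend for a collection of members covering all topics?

M1, M3, M4 cover every topic at stipend 17 + 2 + 18 = 37.
Any cover uses at least 3 members; among all covering selections none totals below 37.

37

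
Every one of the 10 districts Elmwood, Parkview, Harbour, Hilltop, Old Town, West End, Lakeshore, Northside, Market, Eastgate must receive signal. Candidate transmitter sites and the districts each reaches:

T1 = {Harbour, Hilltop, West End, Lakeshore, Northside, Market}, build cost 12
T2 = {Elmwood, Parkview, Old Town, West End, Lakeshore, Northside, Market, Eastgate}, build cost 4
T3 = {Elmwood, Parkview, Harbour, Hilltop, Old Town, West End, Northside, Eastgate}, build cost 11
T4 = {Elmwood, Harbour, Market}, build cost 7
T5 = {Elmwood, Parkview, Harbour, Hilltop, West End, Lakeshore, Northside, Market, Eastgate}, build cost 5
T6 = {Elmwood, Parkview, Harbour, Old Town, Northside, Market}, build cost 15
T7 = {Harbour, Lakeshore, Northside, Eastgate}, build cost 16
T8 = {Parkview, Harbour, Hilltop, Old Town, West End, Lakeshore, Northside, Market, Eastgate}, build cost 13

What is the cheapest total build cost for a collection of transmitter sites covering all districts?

T2, T5 cover every district at build cost 4 + 5 = 9.
Any cover uses at least 2 transmitter sites; among all covering selections none totals below 9.

9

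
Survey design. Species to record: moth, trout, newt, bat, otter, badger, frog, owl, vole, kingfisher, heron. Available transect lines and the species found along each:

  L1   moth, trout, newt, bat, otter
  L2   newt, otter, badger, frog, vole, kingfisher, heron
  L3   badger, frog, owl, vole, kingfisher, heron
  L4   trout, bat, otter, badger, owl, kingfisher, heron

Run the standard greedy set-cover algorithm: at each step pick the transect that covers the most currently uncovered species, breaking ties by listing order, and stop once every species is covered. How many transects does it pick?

Pick 1: L2 covers 7 new species (newt, otter, badger, frog, vole, kingfisher, heron).
Pick 2: L1 covers 3 new species (moth, trout, bat).
Pick 3: L3 covers 1 new species (owl).
Greedy uses 3 transects. (The true minimum is 2.)

3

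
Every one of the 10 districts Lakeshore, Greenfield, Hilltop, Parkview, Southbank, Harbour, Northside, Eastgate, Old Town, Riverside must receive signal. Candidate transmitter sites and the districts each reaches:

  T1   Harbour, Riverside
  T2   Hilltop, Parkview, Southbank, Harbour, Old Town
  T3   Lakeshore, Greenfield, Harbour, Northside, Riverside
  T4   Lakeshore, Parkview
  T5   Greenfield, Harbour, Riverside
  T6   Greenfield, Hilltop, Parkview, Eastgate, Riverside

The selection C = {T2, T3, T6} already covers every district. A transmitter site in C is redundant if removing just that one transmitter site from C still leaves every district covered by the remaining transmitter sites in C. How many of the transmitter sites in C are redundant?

0

Drop T2: Southbank, Old Town uncovered — not redundant.
Drop T3: Lakeshore, Northside uncovered — not redundant.
Drop T6: Eastgate uncovered — not redundant.
None of the transmitter sites in C is redundant.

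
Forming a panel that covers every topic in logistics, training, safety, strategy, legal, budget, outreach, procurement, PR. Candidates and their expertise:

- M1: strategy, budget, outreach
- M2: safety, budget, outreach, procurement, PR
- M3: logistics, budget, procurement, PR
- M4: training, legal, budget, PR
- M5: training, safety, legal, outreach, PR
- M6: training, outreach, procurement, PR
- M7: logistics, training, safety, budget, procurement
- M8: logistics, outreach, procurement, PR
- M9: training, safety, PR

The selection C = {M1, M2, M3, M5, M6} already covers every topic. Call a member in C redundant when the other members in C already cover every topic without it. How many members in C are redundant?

2

Drop M1: strategy uncovered — not redundant.
Drop M2: the rest still cover every topic — redundant.
Drop M3: logistics uncovered — not redundant.
Drop M5: legal uncovered — not redundant.
Drop M6: the rest still cover every topic — redundant.
2 redundant: M2, M6.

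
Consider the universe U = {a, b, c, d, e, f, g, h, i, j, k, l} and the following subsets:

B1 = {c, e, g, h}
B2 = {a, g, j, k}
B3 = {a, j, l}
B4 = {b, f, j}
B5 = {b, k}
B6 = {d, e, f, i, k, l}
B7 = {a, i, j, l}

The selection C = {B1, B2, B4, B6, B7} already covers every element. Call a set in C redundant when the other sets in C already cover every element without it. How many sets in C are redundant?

Drop B1: c, h uncovered — not redundant.
Drop B2: the rest still cover every element — redundant.
Drop B4: b uncovered — not redundant.
Drop B6: d uncovered — not redundant.
Drop B7: the rest still cover every element — redundant.
2 redundant: B2, B7.

2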